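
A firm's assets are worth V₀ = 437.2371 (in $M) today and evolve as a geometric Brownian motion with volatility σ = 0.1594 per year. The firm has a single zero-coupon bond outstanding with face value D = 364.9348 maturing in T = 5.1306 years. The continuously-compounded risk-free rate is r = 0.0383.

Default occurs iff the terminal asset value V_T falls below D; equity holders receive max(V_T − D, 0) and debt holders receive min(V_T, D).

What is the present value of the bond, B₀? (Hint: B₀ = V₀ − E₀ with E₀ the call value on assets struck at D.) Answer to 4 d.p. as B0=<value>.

B0=289.9424

d₁ = [ln(V₀/D) + (r + σ²/2)T] / (σ√T)
   = [ln(437.2371/364.9348) + (0.0383 + 0.5·0.1594²)·5.1306] / (0.1594·√5.1306)
   = [0.180757 + 0.261682] / 0.361054 = 1.225409
d₂ = d₁ − σ√T = 1.225409 − 0.361054 = 0.864354
N(d₁) = 0.889789,  N(d₂) = 0.806303,  e^(−rT) = 0.821600
E₀ = V₀·N(d₁) − D·e^(−rT)·N(d₂)
   = 437.2371·0.889789 − 364.9348·0.821600·0.806303 = 147.294708
B₀ = V₀ − E₀ = 437.2371 − 147.294708 = 289.942392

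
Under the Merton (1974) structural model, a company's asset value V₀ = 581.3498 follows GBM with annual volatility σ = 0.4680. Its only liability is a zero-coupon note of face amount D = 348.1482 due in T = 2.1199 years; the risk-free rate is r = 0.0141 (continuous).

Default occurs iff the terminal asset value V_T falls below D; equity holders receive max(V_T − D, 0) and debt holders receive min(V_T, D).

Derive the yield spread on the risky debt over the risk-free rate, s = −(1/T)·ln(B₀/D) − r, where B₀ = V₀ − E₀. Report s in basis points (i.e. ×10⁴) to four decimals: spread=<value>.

spread=520.7196

d₁ = [ln(V₀/D) + (r + σ²/2)T] / (σ√T)
   = [ln(581.3498/348.1482) + (0.0141 + 0.5·0.4680²)·2.1199] / (0.4680·√2.1199)
   = [0.512724 + 0.262045] / 0.681402 = 1.137022
d₂ = d₁ − σ√T = 1.137022 − 0.681402 = 0.455620
N(d₁) = 0.872236,  N(d₂) = 0.675668,  e^(−rT) = 0.970552
E₀ = V₀·N(d₁) − D·e^(−rT)·N(d₂)
   = 581.3498·0.872236 − 348.1482·0.970552·0.675668 = 278.768407
B₀ = V₀ − E₀ = 581.3498 − 278.768407 = 302.581393
spread = −(1/T)·ln(B₀/D) − r = −(1/2.1199)·ln(302.581393/348.1482) − 0.0141 = 0.05207196
in basis points: 0.05207196 × 10⁴ = 520.7196 bp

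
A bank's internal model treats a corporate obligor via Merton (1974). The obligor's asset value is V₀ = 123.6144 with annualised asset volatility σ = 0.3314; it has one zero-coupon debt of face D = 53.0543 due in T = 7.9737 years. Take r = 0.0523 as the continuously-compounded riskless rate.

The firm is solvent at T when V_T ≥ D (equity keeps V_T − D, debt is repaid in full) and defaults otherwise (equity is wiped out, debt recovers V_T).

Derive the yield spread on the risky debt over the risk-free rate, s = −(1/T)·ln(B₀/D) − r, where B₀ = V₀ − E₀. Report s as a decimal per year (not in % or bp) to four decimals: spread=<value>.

spread=0.0087

d₁ = [ln(V₀/D) + (r + σ²/2)T] / (σ√T)
   = [ln(123.6144/53.0543) + (0.0523 + 0.5·0.3314²)·7.9737] / (0.3314·√7.9737)
   = [0.845851 + 0.854884] / 0.935799 = 1.817416
d₂ = d₁ − σ√T = 1.817416 − 0.935799 = 0.881617
N(d₁) = 0.965423,  N(d₂) = 0.811008,  e^(−rT) = 0.659005
E₀ = V₀·N(d₁) − D·e^(−rT)·N(d₂)
   = 123.6144·0.965423 − 53.0543·0.659005·0.811008 = 90.984914
B₀ = V₀ − E₀ = 123.6144 − 90.984914 = 32.629486
spread = −(1/T)·ln(B₀/D) − r = −(1/7.9737)·ln(32.629486/53.0543) − 0.0523 = 0.00866286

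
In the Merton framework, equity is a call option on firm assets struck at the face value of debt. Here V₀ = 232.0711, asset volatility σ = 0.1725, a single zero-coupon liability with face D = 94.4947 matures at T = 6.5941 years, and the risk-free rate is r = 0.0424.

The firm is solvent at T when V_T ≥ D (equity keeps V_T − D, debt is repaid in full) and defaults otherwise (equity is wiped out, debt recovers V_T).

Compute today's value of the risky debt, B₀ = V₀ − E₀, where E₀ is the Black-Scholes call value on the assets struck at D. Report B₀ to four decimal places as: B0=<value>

d₁ = [ln(V₀/D) + (r + σ²/2)T] / (σ√T)
   = [ln(232.0711/94.4947) + (0.0424 + 0.5·0.1725²)·6.5941] / (0.1725·√6.5941)
   = [0.898500 + 0.377698] / 0.442962 = 2.881052
d₂ = d₁ − σ√T = 2.881052 − 0.442962 = 2.438090
N(d₁) = 0.998018,  N(d₂) = 0.992617,  e^(−rT) = 0.756094
E₀ = V₀·N(d₁) − D·e^(−rT)·N(d₂)
   = 232.0711·0.998018 − 94.4947·0.756094·0.992617 = 160.691797
B₀ = V₀ − E₀ = 232.0711 − 160.691797 = 71.379303

B0=71.3793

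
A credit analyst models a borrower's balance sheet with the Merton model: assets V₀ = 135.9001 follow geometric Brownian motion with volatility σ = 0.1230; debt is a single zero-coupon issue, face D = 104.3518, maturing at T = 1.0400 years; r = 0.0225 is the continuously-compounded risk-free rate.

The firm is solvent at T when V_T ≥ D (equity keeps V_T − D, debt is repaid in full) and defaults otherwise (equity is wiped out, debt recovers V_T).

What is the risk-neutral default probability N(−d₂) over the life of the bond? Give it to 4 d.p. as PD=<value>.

PD=0.0129

d₁ = [ln(V₀/D) + (r + σ²/2)T] / (σ√T)
   = [ln(135.9001/104.3518) + (0.0225 + 0.5·0.1230²)·1.0400] / (0.1230·√1.0400)
   = [0.264152 + 0.031267] / 0.125436 = 2.355142
d₂ = d₁ − σ√T = 2.355142 − 0.125436 = 2.229706
risk-neutral PD = N(−d₂) = N(-2.229706) = 0.012883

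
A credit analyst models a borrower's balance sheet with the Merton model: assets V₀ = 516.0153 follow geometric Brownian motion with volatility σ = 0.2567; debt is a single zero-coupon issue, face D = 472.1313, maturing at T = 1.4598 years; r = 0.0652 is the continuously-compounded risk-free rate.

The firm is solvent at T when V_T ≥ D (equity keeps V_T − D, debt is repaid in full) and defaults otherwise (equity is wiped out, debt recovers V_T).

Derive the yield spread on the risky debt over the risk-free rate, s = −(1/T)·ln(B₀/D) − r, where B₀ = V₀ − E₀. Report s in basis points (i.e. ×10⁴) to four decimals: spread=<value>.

spread=406.3775

d₁ = [ln(V₀/D) + (r + σ²/2)T] / (σ√T)
   = [ln(516.0153/472.1313) + (0.0652 + 0.5·0.2567²)·1.4598] / (0.2567·√1.4598)
   = [0.088879 + 0.143276] / 0.310151 = 0.748523
d₂ = d₁ − σ√T = 0.748523 − 0.310151 = 0.438373
N(d₁) = 0.772928,  N(d₂) = 0.669442,  e^(−rT) = 0.909210
E₀ = V₀·N(d₁) − D·e^(−rT)·N(d₂)
   = 516.0153·0.772928 − 472.1313·0.909210·0.669442 = 111.473456
B₀ = V₀ − E₀ = 516.0153 − 111.473456 = 404.541844
spread = −(1/T)·ln(B₀/D) − r = −(1/1.4598)·ln(404.541844/472.1313) − 0.0652 = 0.04063775
in basis points: 0.04063775 × 10⁴ = 406.3775 bp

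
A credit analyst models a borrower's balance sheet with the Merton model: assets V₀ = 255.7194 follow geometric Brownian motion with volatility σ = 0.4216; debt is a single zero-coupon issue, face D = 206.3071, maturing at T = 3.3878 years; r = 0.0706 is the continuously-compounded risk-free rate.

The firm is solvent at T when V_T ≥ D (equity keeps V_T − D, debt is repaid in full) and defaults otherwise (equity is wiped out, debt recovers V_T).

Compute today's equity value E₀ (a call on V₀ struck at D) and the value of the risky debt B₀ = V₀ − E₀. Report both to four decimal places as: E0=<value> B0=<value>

d₁ = [ln(V₀/D) + (r + σ²/2)T] / (σ√T)
   = [ln(255.7194/206.3071) + (0.0706 + 0.5·0.4216²)·3.3878] / (0.4216·√3.3878)
   = [0.214715 + 0.540264] / 0.775996 = 0.972915
d₂ = d₁ − σ√T = 0.972915 − 0.775996 = 0.196919
N(d₁) = 0.834702,  N(d₂) = 0.578055,  e^(−rT) = 0.787274
E₀ = V₀·N(d₁) − D·e^(−rT)·N(d₂)
   = 255.7194·0.834702 − 206.3071·0.787274·0.578055 = 119.561786
B₀ = V₀ − E₀ = 255.7194 − 119.561786 = 136.157614

E0=119.5618 B0=136.1576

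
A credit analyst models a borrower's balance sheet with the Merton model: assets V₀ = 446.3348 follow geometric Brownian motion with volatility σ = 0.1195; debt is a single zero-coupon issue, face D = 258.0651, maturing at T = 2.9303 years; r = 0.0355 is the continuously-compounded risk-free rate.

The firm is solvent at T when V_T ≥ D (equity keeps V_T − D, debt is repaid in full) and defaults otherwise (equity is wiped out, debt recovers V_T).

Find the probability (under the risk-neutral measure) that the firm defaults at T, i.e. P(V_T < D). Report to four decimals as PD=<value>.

d₁ = [ln(V₀/D) + (r + σ²/2)T] / (σ√T)
   = [ln(446.3348/258.0651) + (0.0355 + 0.5·0.1195²)·2.9303] / (0.1195·√2.9303)
   = [0.547857 + 0.124948] / 0.204562 = 3.289015
d₂ = d₁ − σ√T = 3.289015 − 0.204562 = 3.084453
risk-neutral PD = N(−d₂) = N(-3.084453) = 0.001020

PD=0.0010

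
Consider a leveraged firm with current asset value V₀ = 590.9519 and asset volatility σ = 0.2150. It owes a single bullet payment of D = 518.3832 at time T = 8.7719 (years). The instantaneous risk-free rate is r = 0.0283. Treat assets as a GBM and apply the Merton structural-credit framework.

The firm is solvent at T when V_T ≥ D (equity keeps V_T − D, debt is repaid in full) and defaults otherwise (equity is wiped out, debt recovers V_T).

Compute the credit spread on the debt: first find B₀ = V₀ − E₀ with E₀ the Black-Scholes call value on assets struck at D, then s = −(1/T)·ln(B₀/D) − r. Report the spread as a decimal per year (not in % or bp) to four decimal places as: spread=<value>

spread=0.0155

d₁ = [ln(V₀/D) + (r + σ²/2)T] / (σ√T)
   = [ln(590.9519/518.3832) + (0.0283 + 0.5·0.2150²)·8.7719] / (0.2150·√8.7719)
   = [0.131020 + 0.450985] / 0.636774 = 0.913990
d₂ = d₁ − σ√T = 0.913990 − 0.636774 = 0.277216
N(d₁) = 0.819639,  N(d₂) = 0.609193,  e^(−rT) = 0.780169
E₀ = V₀·N(d₁) − D·e^(−rT)·N(d₂)
   = 590.9519·0.819639 − 518.3832·0.780169·0.609193 = 237.993459
B₀ = V₀ − E₀ = 590.9519 − 237.993459 = 352.958441
spread = −(1/T)·ln(B₀/D) − r = −(1/8.7719)·ln(352.958441/518.3832) − 0.0283 = 0.01551769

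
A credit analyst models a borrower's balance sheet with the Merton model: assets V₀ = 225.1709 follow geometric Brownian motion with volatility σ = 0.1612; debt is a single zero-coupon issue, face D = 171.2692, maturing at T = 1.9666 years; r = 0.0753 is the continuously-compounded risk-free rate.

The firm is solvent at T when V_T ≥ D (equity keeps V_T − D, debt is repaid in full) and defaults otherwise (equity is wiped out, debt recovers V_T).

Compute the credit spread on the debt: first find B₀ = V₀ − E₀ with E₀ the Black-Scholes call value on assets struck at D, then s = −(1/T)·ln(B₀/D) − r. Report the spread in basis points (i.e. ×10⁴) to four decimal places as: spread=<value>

d₁ = [ln(V₀/D) + (r + σ²/2)T] / (σ√T)
   = [ln(225.1709/171.2692) + (0.0753 + 0.5·0.1612²)·1.9666] / (0.1612·√1.9666)
   = [0.273623 + 0.173636] / 0.226060 = 1.978502
d₂ = d₁ − σ√T = 1.978502 − 0.226060 = 1.752443
N(d₁) = 0.976064,  N(d₂) = 0.960151,  e^(−rT) = 0.862358
E₀ = V₀·N(d₁) − D·e^(−rT)·N(d₂)
   = 225.1709·0.976064 − 171.2692·0.862358·0.960151 = 77.971357
B₀ = V₀ − E₀ = 225.1709 − 77.971357 = 147.199543
spread = −(1/T)·ln(B₀/D) − r = −(1/1.9666)·ln(147.199543/171.2692) − 0.0753 = 0.00170981
in basis points: 0.00170981 × 10⁴ = 17.0981 bp

spread=17.0981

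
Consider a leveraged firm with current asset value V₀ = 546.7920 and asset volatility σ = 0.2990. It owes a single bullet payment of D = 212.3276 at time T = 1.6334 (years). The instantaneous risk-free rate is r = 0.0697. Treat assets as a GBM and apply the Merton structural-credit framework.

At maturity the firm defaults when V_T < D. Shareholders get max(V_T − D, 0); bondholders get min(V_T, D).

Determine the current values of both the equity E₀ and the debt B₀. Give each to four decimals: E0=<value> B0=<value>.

E0=357.4130 B0=189.3790

d₁ = [ln(V₀/D) + (r + σ²/2)T] / (σ√T)
   = [ln(546.7920/212.3276) + (0.0697 + 0.5·0.2990²)·1.6334] / (0.2990·√1.6334)
   = [0.945938 + 0.186862] / 0.382136 = 2.964393
d₂ = d₁ − σ√T = 2.964393 − 0.382136 = 2.582257
N(d₁) = 0.998484,  N(d₂) = 0.995092,  e^(−rT) = 0.892394
E₀ = V₀·N(d₁) − D·e^(−rT)·N(d₂)
   = 546.7920·0.998484 − 212.3276·0.892394·0.995092 = 357.412982
B₀ = V₀ − E₀ = 546.7920 − 357.412982 = 189.379018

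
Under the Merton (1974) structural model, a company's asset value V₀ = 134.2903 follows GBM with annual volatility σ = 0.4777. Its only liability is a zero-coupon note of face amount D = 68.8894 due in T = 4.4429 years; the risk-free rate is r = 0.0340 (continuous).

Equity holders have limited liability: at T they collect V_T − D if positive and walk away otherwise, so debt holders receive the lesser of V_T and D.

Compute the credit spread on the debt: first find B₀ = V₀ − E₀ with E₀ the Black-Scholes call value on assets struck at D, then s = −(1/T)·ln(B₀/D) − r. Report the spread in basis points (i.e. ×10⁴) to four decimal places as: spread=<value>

d₁ = [ln(V₀/D) + (r + σ²/2)T] / (σ√T)
   = [ln(134.2903/68.8894) + (0.0340 + 0.5·0.4777²)·4.4429] / (0.4777·√4.4429)
   = [0.667502 + 0.657987] / 1.006905 = 1.316399
d₂ = d₁ − σ√T = 1.316399 − 1.006905 = 0.309494
N(d₁) = 0.905980,  N(d₂) = 0.621527,  e^(−rT) = 0.859797
E₀ = V₀·N(d₁) − D·e^(−rT)·N(d₂)
   = 134.2903·0.905980 − 68.8894·0.859797·0.621527 = 84.850693
B₀ = V₀ − E₀ = 134.2903 − 84.850693 = 49.439607
spread = −(1/T)·ln(B₀/D) − r = −(1/4.4429)·ln(49.439607/68.8894) − 0.0340 = 0.04066980
in basis points: 0.04066980 × 10⁴ = 406.6980 bp

spread=406.6980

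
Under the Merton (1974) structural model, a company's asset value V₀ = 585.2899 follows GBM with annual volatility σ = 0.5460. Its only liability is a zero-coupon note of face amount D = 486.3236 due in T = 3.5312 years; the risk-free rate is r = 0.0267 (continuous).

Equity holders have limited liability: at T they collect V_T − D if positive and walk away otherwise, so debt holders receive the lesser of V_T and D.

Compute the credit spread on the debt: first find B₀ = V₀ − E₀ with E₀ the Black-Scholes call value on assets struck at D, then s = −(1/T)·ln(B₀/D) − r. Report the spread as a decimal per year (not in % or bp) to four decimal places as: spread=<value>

d₁ = [ln(V₀/D) + (r + σ²/2)T] / (σ√T)
   = [ln(585.2899/486.3236) + (0.0267 + 0.5·0.5460²)·3.5312] / (0.5460·√3.5312)
   = [0.185233 + 0.620637] / 1.026015 = 0.785436
d₂ = d₁ − σ√T = 0.785436 − 1.026015 = -0.240579
N(d₁) = 0.783901,  N(d₂) = 0.404941,  e^(−rT) = 0.910025
E₀ = V₀·N(d₁) − D·e^(−rT)·N(d₂)
   = 585.2899·0.783901 − 486.3236·0.910025·0.404941 = 279.596102
B₀ = V₀ − E₀ = 585.2899 − 279.596102 = 305.693798
spread = −(1/T)·ln(B₀/D) − r = −(1/3.5312)·ln(305.693798/486.3236) − 0.0267 = 0.10478230

spread=0.1048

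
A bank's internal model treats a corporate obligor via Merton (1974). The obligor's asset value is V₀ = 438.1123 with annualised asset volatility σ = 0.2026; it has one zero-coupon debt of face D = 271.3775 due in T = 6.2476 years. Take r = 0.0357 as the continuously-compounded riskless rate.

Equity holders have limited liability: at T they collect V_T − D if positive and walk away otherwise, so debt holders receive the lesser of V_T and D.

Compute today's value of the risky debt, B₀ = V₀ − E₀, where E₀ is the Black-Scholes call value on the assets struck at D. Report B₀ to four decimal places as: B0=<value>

d₁ = [ln(V₀/D) + (r + σ²/2)T] / (σ√T)
   = [ln(438.1123/271.3775) + (0.0357 + 0.5·0.2026²)·6.2476] / (0.2026·√6.2476)
   = [0.478964 + 0.351261] / 0.506403 = 1.639457
d₂ = d₁ − σ√T = 1.639457 − 0.506403 = 1.133054
N(d₁) = 0.949441,  N(d₂) = 0.871404,  e^(−rT) = 0.800083
E₀ = V₀·N(d₁) − D·e^(−rT)·N(d₂)
   = 438.1123·0.949441 − 271.3775·0.800083·0.871404 = 226.758425
B₀ = V₀ − E₀ = 438.1123 − 226.758425 = 211.353875

B0=211.3539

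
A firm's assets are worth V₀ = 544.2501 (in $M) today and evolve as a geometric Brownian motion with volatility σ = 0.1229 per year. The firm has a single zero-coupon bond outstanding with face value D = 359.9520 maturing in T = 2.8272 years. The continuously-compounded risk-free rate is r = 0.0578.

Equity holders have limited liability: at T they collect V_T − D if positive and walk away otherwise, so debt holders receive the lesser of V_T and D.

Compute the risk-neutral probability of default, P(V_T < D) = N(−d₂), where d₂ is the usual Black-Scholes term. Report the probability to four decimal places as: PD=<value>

d₁ = [ln(V₀/D) + (r + σ²/2)T] / (σ√T)
   = [ln(544.2501/359.9520) + (0.0578 + 0.5·0.1229²)·2.8272] / (0.1229·√2.8272)
   = [0.413438 + 0.184764] / 0.206647 = 2.894794
d₂ = d₁ − σ√T = 2.894794 − 0.206647 = 2.688147
risk-neutral PD = N(−d₂) = N(-2.688147) = 0.003592

PD=0.0036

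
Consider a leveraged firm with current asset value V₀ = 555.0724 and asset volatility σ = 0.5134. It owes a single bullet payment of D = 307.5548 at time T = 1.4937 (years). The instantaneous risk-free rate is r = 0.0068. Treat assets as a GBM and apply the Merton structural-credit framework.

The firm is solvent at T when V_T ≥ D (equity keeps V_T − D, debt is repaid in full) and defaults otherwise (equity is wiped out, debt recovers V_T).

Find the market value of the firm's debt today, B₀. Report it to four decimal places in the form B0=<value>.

B0=281.8517

d₁ = [ln(V₀/D) + (r + σ²/2)T] / (σ√T)
   = [ln(555.0724/307.5548) + (0.0068 + 0.5·0.5134²)·1.4937] / (0.5134·√1.4937)
   = [0.590445 + 0.207012] / 0.627462 = 1.270924
d₂ = d₁ − σ√T = 1.270924 − 0.627462 = 0.643462
N(d₁) = 0.898122,  N(d₂) = 0.740038,  e^(−rT) = 0.989894
E₀ = V₀·N(d₁) − D·e^(−rT)·N(d₂)
   = 555.0724·0.898122 − 307.5548·0.989894·0.740038 = 273.220746
B₀ = V₀ − E₀ = 555.0724 − 273.220746 = 281.851654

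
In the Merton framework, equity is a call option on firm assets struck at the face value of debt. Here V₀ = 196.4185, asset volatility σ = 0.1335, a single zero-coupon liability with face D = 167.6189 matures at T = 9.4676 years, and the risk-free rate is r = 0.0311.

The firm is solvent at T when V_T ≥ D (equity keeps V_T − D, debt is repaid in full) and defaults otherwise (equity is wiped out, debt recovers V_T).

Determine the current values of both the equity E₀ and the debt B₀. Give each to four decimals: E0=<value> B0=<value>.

E0=75.8811 B0=120.5374

d₁ = [ln(V₀/D) + (r + σ²/2)T] / (σ√T)
   = [ln(196.4185/167.6189) + (0.0311 + 0.5·0.1335²)·9.4676] / (0.1335·√9.4676)
   = [0.158555 + 0.378809] / 0.410772 = 1.308179
d₂ = d₁ − σ√T = 1.308179 − 0.410772 = 0.897407
N(d₁) = 0.904594,  N(d₂) = 0.815249,  e^(−rT) = 0.744947
E₀ = V₀·N(d₁) − D·e^(−rT)·N(d₂)
   = 196.4185·0.904594 − 167.6189·0.744947·0.815249 = 75.881094
B₀ = V₀ − E₀ = 196.4185 − 75.881094 = 120.537406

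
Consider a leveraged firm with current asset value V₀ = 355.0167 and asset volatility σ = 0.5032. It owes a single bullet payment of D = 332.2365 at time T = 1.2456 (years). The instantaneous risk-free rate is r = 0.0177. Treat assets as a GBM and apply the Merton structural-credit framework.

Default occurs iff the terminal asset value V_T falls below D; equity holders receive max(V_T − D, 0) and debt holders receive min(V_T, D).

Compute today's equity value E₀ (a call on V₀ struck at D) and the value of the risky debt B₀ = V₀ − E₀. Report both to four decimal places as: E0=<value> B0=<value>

E0=91.1041 B0=263.9126

d₁ = [ln(V₀/D) + (r + σ²/2)T] / (σ√T)
   = [ln(355.0167/332.2365) + (0.0177 + 0.5·0.5032²)·1.2456] / (0.5032·√1.2456)
   = [0.066318 + 0.179746] / 0.561604 = 0.438146
d₂ = d₁ − σ√T = 0.438146 − 0.561604 = -0.123458
N(d₁) = 0.669360,  N(d₂) = 0.450872,  e^(−rT) = 0.978194
E₀ = V₀·N(d₁) − D·e^(−rT)·N(d₂)
   = 355.0167·0.669360 − 332.2365·0.978194·0.450872 = 91.104083
B₀ = V₀ − E₀ = 355.0167 − 91.104083 = 263.912617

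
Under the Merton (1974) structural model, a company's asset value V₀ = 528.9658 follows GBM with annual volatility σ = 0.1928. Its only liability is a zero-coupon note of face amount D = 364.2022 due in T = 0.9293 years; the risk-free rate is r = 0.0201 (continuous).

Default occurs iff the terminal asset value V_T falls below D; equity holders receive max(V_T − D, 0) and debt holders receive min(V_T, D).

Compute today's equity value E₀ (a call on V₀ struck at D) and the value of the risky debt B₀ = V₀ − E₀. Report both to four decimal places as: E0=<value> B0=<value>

d₁ = [ln(V₀/D) + (r + σ²/2)T] / (σ√T)
   = [ln(528.9658/364.2022) + (0.0201 + 0.5·0.1928²)·0.9293] / (0.1928·√0.9293)
   = [0.373215 + 0.035951] / 0.185860 = 2.201476
d₂ = d₁ − σ√T = 2.201476 − 0.185860 = 2.015616
N(d₁) = 0.986149,  N(d₂) = 0.978080,  e^(−rT) = 0.981494
E₀ = V₀·N(d₁) − D·e^(−rT)·N(d₂)
   = 528.9658·0.986149 − 364.2022·0.981494·0.978080 = 172.012164
B₀ = V₀ − E₀ = 528.9658 − 172.012164 = 356.953636

E0=172.0122 B0=356.9536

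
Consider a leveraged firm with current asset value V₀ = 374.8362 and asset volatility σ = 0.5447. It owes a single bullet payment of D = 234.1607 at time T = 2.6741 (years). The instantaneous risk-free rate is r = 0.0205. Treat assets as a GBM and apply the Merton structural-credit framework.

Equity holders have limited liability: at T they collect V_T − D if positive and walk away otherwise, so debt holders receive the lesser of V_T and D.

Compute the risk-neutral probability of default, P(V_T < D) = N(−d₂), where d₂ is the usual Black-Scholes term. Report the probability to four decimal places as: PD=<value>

PD=0.4426

d₁ = [ln(V₀/D) + (r + σ²/2)T] / (σ√T)
   = [ln(374.8362/234.1607) + (0.0205 + 0.5·0.5447²)·2.6741] / (0.5447·√2.6741)
   = [0.470481 + 0.451519] / 0.890730 = 1.035107
d₂ = d₁ − σ√T = 1.035107 − 0.890730 = 0.144376
risk-neutral PD = N(−d₂) = N(-0.144376) = 0.442602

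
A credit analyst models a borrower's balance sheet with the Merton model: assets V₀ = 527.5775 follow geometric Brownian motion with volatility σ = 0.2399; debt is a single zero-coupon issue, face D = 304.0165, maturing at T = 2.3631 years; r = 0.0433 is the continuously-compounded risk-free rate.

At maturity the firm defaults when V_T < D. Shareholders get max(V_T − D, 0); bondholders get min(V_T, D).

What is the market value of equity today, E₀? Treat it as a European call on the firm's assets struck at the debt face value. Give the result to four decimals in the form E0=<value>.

d₁ = [ln(V₀/D) + (r + σ²/2)T] / (σ√T)
   = [ln(527.5775/304.0165) + (0.0433 + 0.5·0.2399²)·2.3631] / (0.2399·√2.3631)
   = [0.551214 + 0.170323] / 0.368783 = 1.956533
d₂ = d₁ − σ√T = 1.956533 − 0.368783 = 1.587749
N(d₁) = 0.974799,  N(d₂) = 0.943828,  e^(−rT) = 0.902739
E₀ = V₀·N(d₁) − D·e^(−rT)·N(d₂)
   = 527.5775·0.974799 − 304.0165·0.902739·0.943828 = 255.250598

E0=255.2506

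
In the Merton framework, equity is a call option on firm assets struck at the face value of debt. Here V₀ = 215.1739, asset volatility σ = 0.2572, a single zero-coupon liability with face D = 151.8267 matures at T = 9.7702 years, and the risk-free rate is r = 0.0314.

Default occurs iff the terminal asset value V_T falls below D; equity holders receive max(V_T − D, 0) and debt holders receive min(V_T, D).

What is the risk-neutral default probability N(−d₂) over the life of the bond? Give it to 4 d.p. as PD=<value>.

d₁ = [ln(V₀/D) + (r + σ²/2)T] / (σ√T)
   = [ln(215.1739/151.8267) + (0.0314 + 0.5·0.2572²)·9.7702] / (0.2572·√9.7702)
   = [0.348707 + 0.629943] / 0.803938 = 1.217319
d₂ = d₁ − σ√T = 1.217319 − 0.803938 = 0.413381
risk-neutral PD = N(−d₂) = N(-0.413381) = 0.339664

PD=0.3397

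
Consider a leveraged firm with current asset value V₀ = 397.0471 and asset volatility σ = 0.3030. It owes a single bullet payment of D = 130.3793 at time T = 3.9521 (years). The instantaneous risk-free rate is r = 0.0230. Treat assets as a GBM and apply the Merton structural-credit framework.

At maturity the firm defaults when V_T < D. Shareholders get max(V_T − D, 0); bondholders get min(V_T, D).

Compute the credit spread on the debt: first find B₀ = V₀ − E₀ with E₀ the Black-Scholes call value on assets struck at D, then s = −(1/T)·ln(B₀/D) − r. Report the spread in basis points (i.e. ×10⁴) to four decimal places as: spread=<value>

d₁ = [ln(V₀/D) + (r + σ²/2)T] / (σ√T)
   = [ln(397.0471/130.3793) + (0.0230 + 0.5·0.3030²)·3.9521] / (0.3030·√3.9521)
   = [1.113607 + 0.272317] / 0.602361 = 2.300822
d₂ = d₁ − σ√T = 2.300822 − 0.602361 = 1.698461
N(d₁) = 0.989299,  N(d₂) = 0.955290,  e^(−rT) = 0.913111
E₀ = V₀·N(d₁) − D·e^(−rT)·N(d₂)
   = 397.0471·0.989299 − 130.3793·0.913111·0.955290 = 279.070443
B₀ = V₀ − E₀ = 397.0471 − 279.070443 = 117.976657
spread = −(1/T)·ln(B₀/D) − r = −(1/3.9521)·ln(117.976657/130.3793) − 0.0230 = 0.00229316
in basis points: 0.00229316 × 10⁴ = 22.9316 bp

spread=22.9316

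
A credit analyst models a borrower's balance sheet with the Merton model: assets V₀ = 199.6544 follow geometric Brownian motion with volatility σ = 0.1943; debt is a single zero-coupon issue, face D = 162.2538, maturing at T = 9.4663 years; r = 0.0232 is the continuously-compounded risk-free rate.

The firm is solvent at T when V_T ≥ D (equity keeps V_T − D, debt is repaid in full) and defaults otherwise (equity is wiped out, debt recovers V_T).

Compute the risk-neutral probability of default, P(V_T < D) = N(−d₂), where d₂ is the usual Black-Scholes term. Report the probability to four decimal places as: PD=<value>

d₁ = [ln(V₀/D) + (r + σ²/2)T] / (σ√T)
   = [ln(199.6544/162.2538) + (0.0232 + 0.5·0.1943²)·9.4663] / (0.1943·√9.4663)
   = [0.207426 + 0.398306] / 0.597810 = 1.013253
d₂ = d₁ − σ√T = 1.013253 − 0.597810 = 0.415443
risk-neutral PD = N(−d₂) = N(-0.415443) = 0.338909

PD=0.3389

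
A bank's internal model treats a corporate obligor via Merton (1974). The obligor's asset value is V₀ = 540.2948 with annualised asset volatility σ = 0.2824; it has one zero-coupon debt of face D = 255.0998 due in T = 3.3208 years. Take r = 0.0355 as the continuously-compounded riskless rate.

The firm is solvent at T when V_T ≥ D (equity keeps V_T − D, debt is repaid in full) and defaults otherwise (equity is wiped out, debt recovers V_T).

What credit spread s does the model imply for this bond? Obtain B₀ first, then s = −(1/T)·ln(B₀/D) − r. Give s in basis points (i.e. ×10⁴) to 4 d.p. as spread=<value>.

d₁ = [ln(V₀/D) + (r + σ²/2)T] / (σ√T)
   = [ln(540.2948/255.0998) + (0.0355 + 0.5·0.2824²)·3.3208] / (0.2824·√3.3208)
   = [0.750460 + 0.250305] / 0.514619 = 1.944671
d₂ = d₁ − σ√T = 1.944671 − 0.514619 = 1.430051
N(d₁) = 0.974093,  N(d₂) = 0.923649,  e^(−rT) = 0.888795
E₀ = V₀·N(d₁) − D·e^(−rT)·N(d₂)
   = 540.2948·0.974093 − 255.0998·0.888795·0.923649 = 316.876932
B₀ = V₀ − E₀ = 540.2948 − 316.876932 = 223.417868
spread = −(1/T)·ln(B₀/D) − r = −(1/3.3208)·ln(223.417868/255.0998) − 0.0355 = 0.00443344
in basis points: 0.00443344 × 10⁴ = 44.3344 bp

spread=44.3344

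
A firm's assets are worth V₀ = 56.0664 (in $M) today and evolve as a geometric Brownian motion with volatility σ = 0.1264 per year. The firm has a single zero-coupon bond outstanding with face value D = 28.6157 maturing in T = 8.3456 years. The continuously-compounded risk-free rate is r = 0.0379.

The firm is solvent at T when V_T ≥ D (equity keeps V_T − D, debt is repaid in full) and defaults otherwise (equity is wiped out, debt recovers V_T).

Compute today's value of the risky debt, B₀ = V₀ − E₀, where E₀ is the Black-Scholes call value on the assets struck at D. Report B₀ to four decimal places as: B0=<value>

d₁ = [ln(V₀/D) + (r + σ²/2)T] / (σ√T)
   = [ln(56.0664/28.6157) + (0.0379 + 0.5·0.1264²)·8.3456] / (0.1264·√8.3456)
   = [0.672581 + 0.382967] / 0.365154 = 2.890694
d₂ = d₁ − σ√T = 2.890694 − 0.365154 = 2.525540
N(d₁) = 0.998078,  N(d₂) = 0.994224,  e^(−rT) = 0.728842
E₀ = V₀·N(d₁) − D·e^(−rT)·N(d₂)
   = 56.0664·0.998078 − 28.6157·0.728842·0.994224 = 35.222784
B₀ = V₀ − E₀ = 56.0664 − 35.222784 = 20.843616

B0=20.8436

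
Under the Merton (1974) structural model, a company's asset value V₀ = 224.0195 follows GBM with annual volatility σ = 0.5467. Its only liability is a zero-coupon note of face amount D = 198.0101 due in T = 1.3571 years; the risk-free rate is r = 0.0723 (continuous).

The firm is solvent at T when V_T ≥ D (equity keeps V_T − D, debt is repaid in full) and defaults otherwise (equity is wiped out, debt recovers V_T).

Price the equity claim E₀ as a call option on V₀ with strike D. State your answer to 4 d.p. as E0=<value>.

E0=75.5710

d₁ = [ln(V₀/D) + (r + σ²/2)T] / (σ√T)
   = [ln(224.0195/198.0101) + (0.0723 + 0.5·0.5467²)·1.3571] / (0.5467·√1.3571)
   = [0.123415 + 0.300924] / 0.636876 = 0.666282
d₂ = d₁ − σ√T = 0.666282 − 0.636876 = 0.029406
N(d₁) = 0.747385,  N(d₂) = 0.511729,  e^(−rT) = 0.906542
E₀ = V₀·N(d₁) − D·e^(−rT)·N(d₂)
   = 224.0195·0.747385 − 198.0101·0.906542·0.511729 = 75.571014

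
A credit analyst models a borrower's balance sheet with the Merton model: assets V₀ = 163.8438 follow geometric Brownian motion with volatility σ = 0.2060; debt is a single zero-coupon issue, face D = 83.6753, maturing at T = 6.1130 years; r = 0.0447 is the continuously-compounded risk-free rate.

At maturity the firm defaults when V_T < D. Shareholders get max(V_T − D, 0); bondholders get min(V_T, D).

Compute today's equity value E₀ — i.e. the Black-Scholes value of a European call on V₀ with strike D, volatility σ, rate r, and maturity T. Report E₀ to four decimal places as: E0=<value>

E0=100.8037

d₁ = [ln(V₀/D) + (r + σ²/2)T] / (σ√T)
   = [ln(163.8438/83.6753) + (0.0447 + 0.5·0.2060²)·6.1130] / (0.2060·√6.1130)
   = [0.671970 + 0.402957] / 0.509324 = 2.110495
d₂ = d₁ − σ√T = 2.110495 − 0.509324 = 1.601171
N(d₁) = 0.982592,  N(d₂) = 0.945330,  e^(−rT) = 0.760902
E₀ = V₀·N(d₁) − D·e^(−rT)·N(d₂)
   = 163.8438·0.982592 − 83.6753·0.760902·0.945330 = 100.803689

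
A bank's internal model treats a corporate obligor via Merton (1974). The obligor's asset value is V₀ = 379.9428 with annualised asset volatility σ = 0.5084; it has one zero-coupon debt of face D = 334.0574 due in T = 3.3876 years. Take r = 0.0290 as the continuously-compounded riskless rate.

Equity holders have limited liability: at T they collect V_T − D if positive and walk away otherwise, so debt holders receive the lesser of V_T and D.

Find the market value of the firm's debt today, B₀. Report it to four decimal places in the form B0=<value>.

B0=215.1115

d₁ = [ln(V₀/D) + (r + σ²/2)T] / (σ√T)
   = [ln(379.9428/334.0574) + (0.0290 + 0.5·0.5084²)·3.3876] / (0.5084·√3.3876)
   = [0.128708 + 0.536038] / 0.935732 = 0.710402
d₂ = d₁ − σ√T = 0.710402 − 0.935732 = -0.225331
N(d₁) = 0.761272,  N(d₂) = 0.410861,  e^(−rT) = 0.906431
E₀ = V₀·N(d₁) − D·e^(−rT)·N(d₂)
   = 379.9428·0.761272 − 334.0574·0.906431·0.410861 = 164.831273
B₀ = V₀ − E₀ = 379.9428 − 164.831273 = 215.111527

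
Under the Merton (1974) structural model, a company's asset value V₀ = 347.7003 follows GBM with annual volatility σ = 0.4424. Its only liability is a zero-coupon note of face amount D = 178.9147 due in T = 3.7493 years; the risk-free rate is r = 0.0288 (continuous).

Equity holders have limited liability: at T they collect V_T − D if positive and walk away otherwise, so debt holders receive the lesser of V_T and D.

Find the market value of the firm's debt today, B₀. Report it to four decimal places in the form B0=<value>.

d₁ = [ln(V₀/D) + (r + σ²/2)T] / (σ√T)
   = [ln(347.7003/178.9147) + (0.0288 + 0.5·0.4424²)·3.7493] / (0.4424·√3.7493)
   = [0.664432 + 0.474882] / 0.856624 = 1.330005
d₂ = d₁ − σ√T = 1.330005 − 0.856624 = 0.473381
N(d₁) = 0.908242,  N(d₂) = 0.682029,  e^(−rT) = 0.897646
E₀ = V₀·N(d₁) − D·e^(−rT)·N(d₂)
   = 347.7003·0.908242 − 178.9147·0.897646·0.682029 = 206.260627
B₀ = V₀ − E₀ = 347.7003 − 206.260627 = 141.439673

B0=141.4397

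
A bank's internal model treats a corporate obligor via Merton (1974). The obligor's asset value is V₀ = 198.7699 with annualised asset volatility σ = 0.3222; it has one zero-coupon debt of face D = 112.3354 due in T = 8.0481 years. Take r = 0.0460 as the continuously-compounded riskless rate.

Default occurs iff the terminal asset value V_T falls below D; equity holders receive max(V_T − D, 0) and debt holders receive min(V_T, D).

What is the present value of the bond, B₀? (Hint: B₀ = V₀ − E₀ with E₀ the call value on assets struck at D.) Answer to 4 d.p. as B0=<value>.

d₁ = [ln(V₀/D) + (r + σ²/2)T] / (σ√T)
   = [ln(198.7699/112.3354) + (0.0460 + 0.5·0.3222²)·8.0481] / (0.3222·√8.0481)
   = [0.570659 + 0.787961] / 0.914055 = 1.486366
d₂ = d₁ − σ√T = 1.486366 − 0.914055 = 0.572311
N(d₁) = 0.931409,  N(d₂) = 0.716444,  e^(−rT) = 0.690587
E₀ = V₀·N(d₁) − D·e^(−rT)·N(d₂)
   = 198.7699·0.931409 − 112.3354·0.690587·0.716444 = 129.556128
B₀ = V₀ − E₀ = 198.7699 − 129.556128 = 69.213772

B0=69.2138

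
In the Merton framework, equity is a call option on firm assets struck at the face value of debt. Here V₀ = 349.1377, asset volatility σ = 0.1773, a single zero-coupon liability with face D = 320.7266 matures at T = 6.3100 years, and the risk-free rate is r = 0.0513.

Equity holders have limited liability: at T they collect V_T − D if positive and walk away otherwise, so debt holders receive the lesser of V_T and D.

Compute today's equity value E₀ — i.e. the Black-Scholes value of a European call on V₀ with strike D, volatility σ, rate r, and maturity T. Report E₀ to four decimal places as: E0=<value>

E0=129.2466

d₁ = [ln(V₀/D) + (r + σ²/2)T] / (σ√T)
   = [ln(349.1377/320.7266) + (0.0513 + 0.5·0.1773²)·6.3100] / (0.1773·√6.3100)
   = [0.084877 + 0.422881] / 0.445373 = 1.140076
d₂ = d₁ − σ√T = 1.140076 − 0.445373 = 0.694704
N(d₁) = 0.872873,  N(d₂) = 0.756380,  e^(−rT) = 0.723465
E₀ = V₀·N(d₁) − D·e^(−rT)·N(d₂)
   = 349.1377·0.872873 − 320.7266·0.723465·0.756380 = 129.246641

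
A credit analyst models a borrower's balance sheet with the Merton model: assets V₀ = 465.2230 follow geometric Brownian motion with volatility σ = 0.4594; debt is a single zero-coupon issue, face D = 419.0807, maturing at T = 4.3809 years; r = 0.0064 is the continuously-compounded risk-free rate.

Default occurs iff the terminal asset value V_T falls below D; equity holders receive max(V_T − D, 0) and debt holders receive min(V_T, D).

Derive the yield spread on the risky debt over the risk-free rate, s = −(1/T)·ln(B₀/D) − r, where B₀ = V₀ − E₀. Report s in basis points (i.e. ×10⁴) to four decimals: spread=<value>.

spread=907.7236

d₁ = [ln(V₀/D) + (r + σ²/2)T] / (σ√T)
   = [ln(465.2230/419.0807) + (0.0064 + 0.5·0.4594²)·4.3809] / (0.4594·√4.3809)
   = [0.104453 + 0.490329] / 0.961552 = 0.618565
d₂ = d₁ − σ√T = 0.618565 − 0.961552 = -0.342987
N(d₁) = 0.731898,  N(d₂) = 0.365804,  e^(−rT) = 0.972352
E₀ = V₀·N(d₁) − D·e^(−rT)·N(d₂)
   = 465.2230·0.731898 − 419.0807·0.972352·0.365804 = 191.433070
B₀ = V₀ − E₀ = 465.2230 − 191.433070 = 273.789930
spread = −(1/T)·ln(B₀/D) − r = −(1/4.3809)·ln(273.789930/419.0807) − 0.0064 = 0.09077236
in basis points: 0.09077236 × 10⁴ = 907.7236 bp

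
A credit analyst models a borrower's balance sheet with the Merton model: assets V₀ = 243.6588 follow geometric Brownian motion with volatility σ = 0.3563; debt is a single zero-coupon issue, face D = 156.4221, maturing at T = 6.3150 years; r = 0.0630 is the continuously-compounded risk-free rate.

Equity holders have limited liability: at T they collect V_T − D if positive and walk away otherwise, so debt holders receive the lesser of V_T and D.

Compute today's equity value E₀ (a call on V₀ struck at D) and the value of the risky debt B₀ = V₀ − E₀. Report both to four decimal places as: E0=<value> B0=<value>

d₁ = [ln(V₀/D) + (r + σ²/2)T] / (σ√T)
   = [ln(243.6588/156.4221) + (0.0630 + 0.5·0.3563²)·6.3150] / (0.3563·√6.3150)
   = [0.443211 + 0.798689] / 0.895370 = 1.387024
d₂ = d₁ − σ√T = 1.387024 − 0.895370 = 0.491654
N(d₁) = 0.917283,  N(d₂) = 0.688518,  e^(−rT) = 0.671766
E₀ = V₀·N(d₁) − D·e^(−rT)·N(d₂)
   = 243.6588·0.917283 − 156.4221·0.671766·0.688518 = 151.155184
B₀ = V₀ − E₀ = 243.6588 − 151.155184 = 92.503616

E0=151.1552 B0=92.5036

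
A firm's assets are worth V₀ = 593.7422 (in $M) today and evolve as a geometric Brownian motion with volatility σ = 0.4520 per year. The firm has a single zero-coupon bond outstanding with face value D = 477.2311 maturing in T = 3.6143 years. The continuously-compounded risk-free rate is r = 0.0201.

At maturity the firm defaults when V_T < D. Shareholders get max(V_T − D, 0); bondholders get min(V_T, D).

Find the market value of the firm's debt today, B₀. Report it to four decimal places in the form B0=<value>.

B0=337.1131

d₁ = [ln(V₀/D) + (r + σ²/2)T] / (σ√T)
   = [ln(593.7422/477.2311) + (0.0201 + 0.5·0.4520²)·3.6143] / (0.4520·√3.6143)
   = [0.218444 + 0.441855] / 0.859311 = 0.768406
d₂ = d₁ − σ√T = 0.768406 − 0.859311 = -0.090906
N(d₁) = 0.778877,  N(d₂) = 0.463784,  e^(−rT) = 0.929929
E₀ = V₀·N(d₁) − D·e^(−rT)·N(d₂)
   = 593.7422·0.778877 − 477.2311·0.929929·0.463784 = 256.629075
B₀ = V₀ − E₀ = 593.7422 − 256.629075 = 337.113125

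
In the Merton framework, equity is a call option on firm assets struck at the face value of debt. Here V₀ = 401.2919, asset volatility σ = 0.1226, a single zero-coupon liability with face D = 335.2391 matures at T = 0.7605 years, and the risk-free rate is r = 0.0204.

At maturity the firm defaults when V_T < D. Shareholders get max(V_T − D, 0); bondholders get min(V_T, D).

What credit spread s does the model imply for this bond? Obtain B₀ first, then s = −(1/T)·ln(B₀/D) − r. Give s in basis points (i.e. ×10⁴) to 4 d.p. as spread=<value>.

spread=20.6502

d₁ = [ln(V₀/D) + (r + σ²/2)T] / (σ√T)
   = [ln(401.2919/335.2391) + (0.0204 + 0.5·0.1226²)·0.7605] / (0.1226·√0.7605)
   = [0.179845 + 0.021230] / 0.106915 = 1.880691
d₂ = d₁ − σ√T = 1.880691 − 0.106915 = 1.773776
N(d₁) = 0.969993,  N(d₂) = 0.961950,  e^(−rT) = 0.984606
E₀ = V₀·N(d₁) − D·e^(−rT)·N(d₂)
   = 401.2919·0.969993 − 335.2391·0.984606·0.961950 = 71.731593
B₀ = V₀ − E₀ = 401.2919 − 71.731593 = 329.560307
spread = −(1/T)·ln(B₀/D) − r = −(1/0.7605)·ln(329.560307/335.2391) − 0.0204 = 0.00206502
in basis points: 0.00206502 × 10⁴ = 20.6502 bp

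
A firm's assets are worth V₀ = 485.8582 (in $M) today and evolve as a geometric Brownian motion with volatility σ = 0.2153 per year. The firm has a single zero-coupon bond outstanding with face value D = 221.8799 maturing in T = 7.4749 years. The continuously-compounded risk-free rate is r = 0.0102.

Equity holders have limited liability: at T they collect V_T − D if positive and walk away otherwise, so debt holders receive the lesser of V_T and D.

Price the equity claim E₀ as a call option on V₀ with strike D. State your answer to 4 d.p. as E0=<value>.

d₁ = [ln(V₀/D) + (r + σ²/2)T] / (σ√T)
   = [ln(485.8582/221.8799) + (0.0102 + 0.5·0.2153²)·7.4749] / (0.2153·√7.4749)
   = [0.783781 + 0.249490] / 0.588636 = 1.755365
d₂ = d₁ − σ√T = 1.755365 − 0.588636 = 1.166729
N(d₁) = 0.960402,  N(d₂) = 0.878340,  e^(−rT) = 0.926590
E₀ = V₀·N(d₁) − D·e^(−rT)·N(d₂)
   = 485.8582·0.960402 − 221.8799·0.926590·0.878340 = 286.039514

E0=286.0395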